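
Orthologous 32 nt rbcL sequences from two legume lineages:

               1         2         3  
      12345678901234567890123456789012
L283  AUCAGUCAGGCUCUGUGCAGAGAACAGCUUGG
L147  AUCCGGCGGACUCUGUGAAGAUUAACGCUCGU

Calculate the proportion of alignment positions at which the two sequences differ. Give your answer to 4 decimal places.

0.3438

The sequences differ at positions 4 (A/C), 6 (U/G), 8 (A/G), 10 (G/A), 18 (C/A), 22 (G/U), 23 (A/U), 25 (C/A), 26 (A/C), 30 (U/C), 32 (G/U).
There are 11 differences over 32 sites, so p = 11/32 = 0.3438.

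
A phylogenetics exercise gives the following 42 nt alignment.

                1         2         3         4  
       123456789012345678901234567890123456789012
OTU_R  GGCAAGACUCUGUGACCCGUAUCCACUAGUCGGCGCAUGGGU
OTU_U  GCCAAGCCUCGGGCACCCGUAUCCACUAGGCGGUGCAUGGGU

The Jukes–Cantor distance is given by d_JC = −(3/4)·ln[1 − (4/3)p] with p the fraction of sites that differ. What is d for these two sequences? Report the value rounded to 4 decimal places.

The sequences differ at positions 2 (G/C), 7 (A/C), 11 (U/G), 13 (U/G), 14 (G/C), 30 (U/G), 34 (C/U).
p = 7/42 = 0.166667.
d = −0.75 · ln(1 − (4/3)·0.166667) = −0.75 · ln(0.777777) = −0.75 · (-0.251315) = 0.1885.

0.1885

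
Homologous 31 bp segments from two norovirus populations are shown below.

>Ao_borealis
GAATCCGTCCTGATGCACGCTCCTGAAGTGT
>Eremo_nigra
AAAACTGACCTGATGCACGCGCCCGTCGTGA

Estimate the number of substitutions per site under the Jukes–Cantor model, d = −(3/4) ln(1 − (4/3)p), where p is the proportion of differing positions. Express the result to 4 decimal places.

The sequences differ at positions 1 (G/A), 4 (T/A), 6 (C/T), 8 (T/A), 21 (T/G), 24 (T/C), 26 (A/T), 27 (A/C), 31 (T/A).
p = 9/31 = 0.290323.
d = −0.75 · ln(1 − (4/3)·0.290323) = −0.75 · ln(0.612903) = −0.75 · (-0.489549) = 0.3672.

0.3672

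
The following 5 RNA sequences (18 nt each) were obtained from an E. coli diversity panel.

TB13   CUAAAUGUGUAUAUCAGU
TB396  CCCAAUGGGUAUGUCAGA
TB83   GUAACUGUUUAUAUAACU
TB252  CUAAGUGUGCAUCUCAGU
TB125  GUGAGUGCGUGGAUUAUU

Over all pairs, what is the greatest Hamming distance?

11

Pairwise Hamming distances:
  TB13 vs TB396: 5
  TB13 vs TB83: 5
  TB13 vs TB252: 3
  TB13 vs TB125: 8
  TB396 vs TB83: 10
  TB396 vs TB252: 7
  TB396 vs TB125: 11
  TB83 vs TB252: 7
  TB83 vs TB125: 8
  TB252 vs TB125: 9
The largest is 11, between TB396 and TB125.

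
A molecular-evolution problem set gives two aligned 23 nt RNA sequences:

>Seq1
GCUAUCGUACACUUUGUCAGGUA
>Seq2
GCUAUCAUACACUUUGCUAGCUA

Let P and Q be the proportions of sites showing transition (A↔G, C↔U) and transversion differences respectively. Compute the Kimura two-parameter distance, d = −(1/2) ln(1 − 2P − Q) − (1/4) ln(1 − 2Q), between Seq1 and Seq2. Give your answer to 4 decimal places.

Mismatches occur at site 7 (G→A, transition), site 17 (U→C, transition), site 18 (C→U, transition), site 21 (G→C, transversion).
Of the 4 differences, 3 transitions and 1 transversion over 23 sites: P = 3/23 = 0.130435, Q = 1/23 = 0.043478.
d = −0.5·ln(0.695652) − 0.25·ln(0.913044) = −0.5·(-0.362906) − 0.25·(-0.090971) = 0.2042.

0.2042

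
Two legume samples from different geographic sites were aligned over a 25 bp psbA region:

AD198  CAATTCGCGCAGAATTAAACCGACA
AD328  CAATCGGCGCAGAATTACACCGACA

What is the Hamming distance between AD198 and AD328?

3

Differing sites — 5:T/C; 6:C/G; 18:A/C.
That gives 3 mismatches out of 25 aligned sites, so the Hamming distance is 3.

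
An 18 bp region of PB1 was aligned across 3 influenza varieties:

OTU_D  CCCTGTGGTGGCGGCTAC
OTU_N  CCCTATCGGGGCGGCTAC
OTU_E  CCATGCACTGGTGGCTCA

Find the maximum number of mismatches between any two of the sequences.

9

Pairwise Hamming distances:
  OTU_D vs OTU_N: 3
  OTU_D vs OTU_E: 7
  OTU_N vs OTU_E: 9
The largest is 9, between OTU_N and OTU_E.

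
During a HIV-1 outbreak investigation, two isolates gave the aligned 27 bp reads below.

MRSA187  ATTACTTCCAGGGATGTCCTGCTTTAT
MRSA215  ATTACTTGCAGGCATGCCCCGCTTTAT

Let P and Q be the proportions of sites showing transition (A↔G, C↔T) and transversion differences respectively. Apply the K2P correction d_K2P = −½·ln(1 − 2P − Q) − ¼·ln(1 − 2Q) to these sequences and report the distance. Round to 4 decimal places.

0.1657

Differing sites — 8:C/G (Tv); 13:G/C (Tv); 17:T/C (Ti); 20:T/C (Ti).
Of the 4 differences, 2 transitions and 2 transversions over 27 sites: P = 2/27 = 0.074074, Q = 2/27 = 0.074074.
d = −0.5·ln(0.777778) − 0.25·ln(0.851852) = −0.5·(-0.251314) − 0.25·(-0.160342) = 0.1657.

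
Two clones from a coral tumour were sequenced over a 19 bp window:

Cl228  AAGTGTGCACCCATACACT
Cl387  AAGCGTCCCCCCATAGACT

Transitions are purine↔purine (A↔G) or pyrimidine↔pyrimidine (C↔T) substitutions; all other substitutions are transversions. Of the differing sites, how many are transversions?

Mismatches occur at site 4 (T/C, transition), site 7 (G/C, transversion), site 9 (A/C, transversion), site 16 (C/G, transversion).
Of the 4 differences, 1 transition and 3 transversions, so the answer is 3.

3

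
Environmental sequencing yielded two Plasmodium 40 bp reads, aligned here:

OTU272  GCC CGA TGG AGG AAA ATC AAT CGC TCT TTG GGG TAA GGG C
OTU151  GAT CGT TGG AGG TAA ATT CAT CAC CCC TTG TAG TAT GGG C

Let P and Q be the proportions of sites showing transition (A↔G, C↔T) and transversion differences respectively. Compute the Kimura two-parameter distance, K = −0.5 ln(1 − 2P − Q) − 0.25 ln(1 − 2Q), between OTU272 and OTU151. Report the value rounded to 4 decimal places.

Mismatches occur at site 2 (C↔A, transversion), site 3 (C↔T, transition), site 6 (A↔T, transversion), site 13 (A↔T, transversion), site 18 (C↔T, transition), site 19 (A↔C, transversion), site 23 (G↔A, transition), site 25 (T↔C, transition), site 27 (T↔C, transition), site 31 (G↔T, transversion), site 32 (G↔A, transition), site 36 (A↔T, transversion).
Of the 12 differences, 6 transitions and 6 transversions over 40 sites: P = 6/40 = 0.150000, Q = 6/40 = 0.150000.
d = −0.5·ln(0.550000) − 0.25·ln(0.700000) = −0.5·(-0.597837) − 0.25·(-0.356675) = 0.3881.

0.3881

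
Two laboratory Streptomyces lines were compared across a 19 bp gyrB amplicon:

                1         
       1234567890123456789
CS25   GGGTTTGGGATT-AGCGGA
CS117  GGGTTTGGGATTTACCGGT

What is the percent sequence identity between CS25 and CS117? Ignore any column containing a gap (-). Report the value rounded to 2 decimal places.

Excluding the 1 gap column leaves 18 comparable sites.
The sequences differ at positions 15 (G/C), 19 (A/T).
16 of the 18 comparable sites match, so the percent identity is 16/18 × 100 = 88.89%.

88.89%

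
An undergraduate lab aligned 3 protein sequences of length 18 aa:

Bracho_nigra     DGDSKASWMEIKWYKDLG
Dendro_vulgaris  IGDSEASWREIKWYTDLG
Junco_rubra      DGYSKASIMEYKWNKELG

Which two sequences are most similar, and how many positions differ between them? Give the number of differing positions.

Pairwise Hamming distances:
  Bracho_nigra vs Dendro_vulgaris: 4
  Bracho_nigra vs Junco_rubra: 5
  Dendro_vulgaris vs Junco_rubra: 9
The smallest is 4, between Bracho_nigra and Dendro_vulgaris.

4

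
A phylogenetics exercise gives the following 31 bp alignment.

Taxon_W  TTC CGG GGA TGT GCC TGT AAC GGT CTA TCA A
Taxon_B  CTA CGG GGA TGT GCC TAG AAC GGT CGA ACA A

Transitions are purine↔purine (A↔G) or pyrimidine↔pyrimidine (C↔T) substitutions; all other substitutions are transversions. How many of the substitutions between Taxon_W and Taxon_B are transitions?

2

The sequences differ at positions 1 (T/C, transition), 3 (C/A, transversion), 17 (G/A, transition), 18 (T/G, transversion), 26 (T/G, transversion), 28 (T/A, transversion).
Of the 6 differences, 2 transitions and 4 transversions, so the answer is 2.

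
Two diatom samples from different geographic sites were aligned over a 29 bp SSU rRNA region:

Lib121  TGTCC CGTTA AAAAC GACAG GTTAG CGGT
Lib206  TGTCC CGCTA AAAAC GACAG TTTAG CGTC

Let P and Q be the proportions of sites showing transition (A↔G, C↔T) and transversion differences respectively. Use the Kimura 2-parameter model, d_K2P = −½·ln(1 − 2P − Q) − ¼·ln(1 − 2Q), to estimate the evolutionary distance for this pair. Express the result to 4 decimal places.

0.1530

The sequences differ at positions 8 (T/C, transition), 21 (G/T, transversion), 28 (G/T, transversion), 29 (T/C, transition).
Of the 4 differences, 2 transitions and 2 transversions over 29 sites: P = 2/29 = 0.068966, Q = 2/29 = 0.068966.
d = −0.5·ln(0.793102) − 0.25·ln(0.862068) = −0.5·(-0.231803) − 0.25·(-0.148421) = 0.1530.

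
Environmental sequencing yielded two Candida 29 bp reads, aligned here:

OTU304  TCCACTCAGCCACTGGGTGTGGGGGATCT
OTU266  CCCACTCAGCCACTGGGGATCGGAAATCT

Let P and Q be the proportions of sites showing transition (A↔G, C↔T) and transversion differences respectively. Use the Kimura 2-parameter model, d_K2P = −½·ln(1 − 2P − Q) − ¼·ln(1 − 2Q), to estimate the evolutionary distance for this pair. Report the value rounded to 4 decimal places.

Mismatches occur at site 1 (T/C, transition), site 18 (T/G, transversion), site 19 (G/A, transition), site 21 (G/C, transversion), site 24 (G/A, transition), site 25 (G/A, transition).
Of the 6 differences, 4 transitions and 2 transversions over 29 sites: P = 4/29 = 0.137931, Q = 2/29 = 0.068966.
d = −0.5·ln(0.655172) − 0.25·ln(0.862068) = −0.5·(-0.422857) − 0.25·(-0.148421) = 0.2485.

0.2485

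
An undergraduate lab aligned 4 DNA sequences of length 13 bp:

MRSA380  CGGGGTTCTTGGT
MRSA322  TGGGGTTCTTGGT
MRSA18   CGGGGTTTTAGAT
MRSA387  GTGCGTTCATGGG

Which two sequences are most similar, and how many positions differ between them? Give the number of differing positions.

Pairwise Hamming distances:
  MRSA380 vs MRSA322: 1
  MRSA380 vs MRSA18: 3
  MRSA380 vs MRSA387: 5
  MRSA322 vs MRSA18: 4
  MRSA322 vs MRSA387: 5
  MRSA18 vs MRSA387: 8
The smallest is 1, between MRSA380 and MRSA322.

1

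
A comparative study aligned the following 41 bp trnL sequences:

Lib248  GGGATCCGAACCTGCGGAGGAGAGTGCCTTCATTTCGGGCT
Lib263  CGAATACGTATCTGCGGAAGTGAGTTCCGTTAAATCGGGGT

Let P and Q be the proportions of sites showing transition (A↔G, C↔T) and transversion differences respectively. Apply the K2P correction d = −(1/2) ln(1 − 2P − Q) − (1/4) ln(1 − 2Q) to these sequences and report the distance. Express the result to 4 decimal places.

0.4123

Differing sites — 1:G/C (Tv); 3:G/A (Ti); 6:C/A (Tv); 9:A/T (Tv); 11:C/T (Ti); 19:G/A (Ti); 21:A/T (Tv); 26:G/T (Tv); 29:T/G (Tv); 31:C/T (Ti); 33:T/A (Tv); 34:T/A (Tv); 40:C/G (Tv).
Of the 13 differences, 4 transitions and 9 transversions over 41 sites: P = 4/41 = 0.097561, Q = 9/41 = 0.219512.
d = −0.5·ln(0.585366) − 0.25·ln(0.560976) = −0.5·(-0.535518) − 0.25·(-0.578077) = 0.4123.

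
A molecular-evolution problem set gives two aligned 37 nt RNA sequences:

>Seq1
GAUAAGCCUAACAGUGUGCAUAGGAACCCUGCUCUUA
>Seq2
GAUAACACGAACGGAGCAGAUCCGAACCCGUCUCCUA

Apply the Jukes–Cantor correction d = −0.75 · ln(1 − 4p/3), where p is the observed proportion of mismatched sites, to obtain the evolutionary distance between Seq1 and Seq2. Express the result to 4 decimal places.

0.4740

Differing sites — 6:G/C; 7:C/A; 9:U/G; 13:A/G; 15:U/A; 17:U/C; 18:G/A; 19:C/G; 22:A/C; 23:G/C; 30:U/G; 31:G/U; 35:U/C.
p = 13/37 = 0.351351.
d = −0.75 · ln(1 − (4/3)·0.351351) = −0.75 · ln(0.531532) = −0.75 · (-0.631992) = 0.4740.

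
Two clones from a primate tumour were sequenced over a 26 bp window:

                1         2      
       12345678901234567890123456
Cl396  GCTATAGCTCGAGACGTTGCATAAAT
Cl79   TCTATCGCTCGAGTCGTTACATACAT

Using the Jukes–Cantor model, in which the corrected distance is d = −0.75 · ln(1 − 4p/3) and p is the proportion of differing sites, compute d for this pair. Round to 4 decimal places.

0.2222

The sequences differ at positions 1 (G/T), 6 (A/C), 14 (A/T), 19 (G/A), 24 (A/C).
p = 5/26 = 0.192308.
d = −0.75 · ln(1 − (4/3)·0.192308) = −0.75 · ln(0.743589) = −0.75 · (-0.296267) = 0.2222.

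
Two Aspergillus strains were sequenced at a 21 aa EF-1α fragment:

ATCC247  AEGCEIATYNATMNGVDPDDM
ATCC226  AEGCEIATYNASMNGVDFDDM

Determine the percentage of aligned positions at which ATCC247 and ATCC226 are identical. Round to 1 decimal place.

90.5%

The sequences differ at positions 12 (T/S), 18 (P/F).
19 of the 21 sites match, so the percent identity is 19/21 × 100 = 90.5%.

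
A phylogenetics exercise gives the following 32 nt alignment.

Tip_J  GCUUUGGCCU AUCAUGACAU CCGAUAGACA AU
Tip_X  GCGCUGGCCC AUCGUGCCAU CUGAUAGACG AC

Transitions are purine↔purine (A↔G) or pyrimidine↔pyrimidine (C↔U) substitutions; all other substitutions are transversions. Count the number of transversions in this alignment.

2

The sequences differ at positions 3 (U/G, transversion), 4 (U/C, transition), 10 (U/C, transition), 14 (A/G, transition), 17 (A/C, transversion), 22 (C/U, transition), 30 (A/G, transition), 32 (U/C, transition).
Of the 8 differences, 6 transitions and 2 transversions, so the answer is 2.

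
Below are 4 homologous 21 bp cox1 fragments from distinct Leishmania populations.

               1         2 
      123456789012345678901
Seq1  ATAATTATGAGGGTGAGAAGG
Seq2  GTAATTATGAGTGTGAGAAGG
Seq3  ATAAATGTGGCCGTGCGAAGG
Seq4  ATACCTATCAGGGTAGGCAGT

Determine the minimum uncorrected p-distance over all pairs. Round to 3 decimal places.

0.095

Pairwise Hamming distances:
  Seq1 vs Seq2: 2
  Seq1 vs Seq3: 6
  Seq1 vs Seq4: 7
  Seq2 vs Seq3: 7
  Seq2 vs Seq4: 9
  Seq3 vs Seq4: 11
The smallest is 2 mismatches, between Seq1 and Seq2; p = 2/21 = 0.095.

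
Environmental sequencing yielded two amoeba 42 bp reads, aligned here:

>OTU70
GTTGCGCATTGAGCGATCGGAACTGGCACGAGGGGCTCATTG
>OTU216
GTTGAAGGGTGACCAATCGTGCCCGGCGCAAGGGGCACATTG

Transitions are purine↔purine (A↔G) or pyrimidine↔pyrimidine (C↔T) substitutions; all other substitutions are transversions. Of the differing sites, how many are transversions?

7

Mismatches occur at site 5 (C/A, transversion), site 6 (G/A, transition), site 7 (C/G, transversion), site 8 (A/G, transition), site 9 (T/G, transversion), site 13 (G/C, transversion), site 15 (G/A, transition), site 20 (G/T, transversion), site 21 (A/G, transition), site 22 (A/C, transversion), site 24 (T/C, transition), site 28 (A/G, transition), site 30 (G/A, transition), site 37 (T/A, transversion).
Of the 14 differences, 7 transitions and 7 transversions, so the answer is 7.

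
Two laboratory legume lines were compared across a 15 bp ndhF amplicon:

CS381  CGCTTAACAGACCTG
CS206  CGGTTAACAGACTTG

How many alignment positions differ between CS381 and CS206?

Differing sites — 3:C/G; 13:C/T.
That gives 2 mismatches out of 15 aligned sites, so the Hamming distance is 2.

2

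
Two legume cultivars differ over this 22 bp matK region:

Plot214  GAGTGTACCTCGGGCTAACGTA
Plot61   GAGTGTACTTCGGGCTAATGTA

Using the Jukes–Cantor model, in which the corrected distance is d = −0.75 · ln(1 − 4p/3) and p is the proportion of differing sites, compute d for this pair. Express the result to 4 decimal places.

Mismatches occur at site 9 (C/T), site 19 (C/T).
p = 2/22 = 0.090909.
d = −0.75 · ln(1 − (4/3)·0.090909) = −0.75 · ln(0.878788) = −0.75 · (-0.129212) = 0.0969.

0.0969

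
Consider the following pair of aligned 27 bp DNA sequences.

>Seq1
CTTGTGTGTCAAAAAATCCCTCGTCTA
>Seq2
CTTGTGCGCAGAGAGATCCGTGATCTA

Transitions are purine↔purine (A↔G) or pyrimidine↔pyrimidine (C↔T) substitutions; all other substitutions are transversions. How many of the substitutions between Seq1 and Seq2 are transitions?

Mismatches occur at site 7 (T↔C, transition), site 9 (T↔C, transition), site 10 (C↔A, transversion), site 11 (A↔G, transition), site 13 (A↔G, transition), site 15 (A↔G, transition), site 20 (C↔G, transversion), site 22 (C↔G, transversion), site 23 (G↔A, transition).
Of the 9 differences, 6 transitions and 3 transversions, so the answer is 6.

6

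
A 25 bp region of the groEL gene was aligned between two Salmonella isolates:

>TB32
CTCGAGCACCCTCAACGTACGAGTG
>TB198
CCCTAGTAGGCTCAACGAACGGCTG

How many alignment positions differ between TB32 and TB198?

8

Differing sites — 2:T/C; 4:G/T; 7:C/T; 9:C/G; 10:C/G; 18:T/A; 22:A/G; 23:G/C.
That gives 8 mismatches out of 25 aligned sites, so the Hamming distance is 8.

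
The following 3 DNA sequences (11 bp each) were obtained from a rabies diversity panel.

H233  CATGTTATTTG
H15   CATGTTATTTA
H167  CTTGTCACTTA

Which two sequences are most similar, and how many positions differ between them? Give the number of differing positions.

1

Pairwise Hamming distances:
  H233 vs H15: 1
  H233 vs H167: 4
  H15 vs H167: 3
The smallest is 1, between H233 and H15.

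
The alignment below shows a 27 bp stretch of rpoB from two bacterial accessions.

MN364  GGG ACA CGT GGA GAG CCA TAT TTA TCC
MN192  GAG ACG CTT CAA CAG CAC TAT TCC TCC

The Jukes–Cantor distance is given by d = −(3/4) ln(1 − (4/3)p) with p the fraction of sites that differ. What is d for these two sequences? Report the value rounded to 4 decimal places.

0.5107

The sequences differ at positions 2 (G/A), 6 (A/G), 8 (G/T), 10 (G/C), 11 (G/A), 13 (G/C), 17 (C/A), 18 (A/C), 23 (T/C), 24 (A/C).
p = 10/27 = 0.370370.
d = −0.75 · ln(1 − (4/3)·0.370370) = −0.75 · ln(0.506173) = −0.75 · (-0.680877) = 0.5107.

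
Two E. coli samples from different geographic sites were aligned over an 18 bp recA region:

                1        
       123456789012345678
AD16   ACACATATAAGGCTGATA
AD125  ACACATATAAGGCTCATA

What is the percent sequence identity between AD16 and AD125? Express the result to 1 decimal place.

94.4%

Differing sites — 15:G/C.
17 of the 18 sites match, so the percent identity is 17/18 × 100 = 94.4%.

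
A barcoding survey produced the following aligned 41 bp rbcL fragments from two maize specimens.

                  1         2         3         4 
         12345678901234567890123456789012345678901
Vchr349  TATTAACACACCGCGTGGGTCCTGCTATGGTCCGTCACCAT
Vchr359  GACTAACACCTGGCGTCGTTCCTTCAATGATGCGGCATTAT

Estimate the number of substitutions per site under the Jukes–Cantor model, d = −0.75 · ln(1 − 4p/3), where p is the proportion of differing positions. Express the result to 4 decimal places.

0.4556

Differing sites — 1:T/G; 3:T/C; 10:A/C; 11:C/T; 12:C/G; 17:G/C; 19:G/T; 24:G/T; 26:T/A; 30:G/A; 32:C/G; 35:T/G; 38:C/T; 39:C/T.
p = 14/41 = 0.341463.
d = −0.75 · ln(1 − (4/3)·0.341463) = −0.75 · ln(0.544716) = −0.75 · (-0.607491) = 0.4556.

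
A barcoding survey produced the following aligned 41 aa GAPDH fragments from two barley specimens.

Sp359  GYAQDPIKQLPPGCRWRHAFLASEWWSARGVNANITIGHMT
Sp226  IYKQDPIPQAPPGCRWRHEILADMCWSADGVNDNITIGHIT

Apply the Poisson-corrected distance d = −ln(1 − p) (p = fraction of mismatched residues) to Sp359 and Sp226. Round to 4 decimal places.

Mismatches occur at site 1 (G↔I), site 3 (A↔K), site 8 (K↔P), site 10 (L↔A), site 19 (A↔E), site 20 (F↔I), site 23 (S↔D), site 24 (E↔M), site 25 (W↔C), site 29 (R↔D), site 33 (A↔D), site 40 (M↔I).
p = 12/41 = 0.292683.
d = −ln(1 − 0.292683) = −ln(0.707317) = 0.3463.

0.3463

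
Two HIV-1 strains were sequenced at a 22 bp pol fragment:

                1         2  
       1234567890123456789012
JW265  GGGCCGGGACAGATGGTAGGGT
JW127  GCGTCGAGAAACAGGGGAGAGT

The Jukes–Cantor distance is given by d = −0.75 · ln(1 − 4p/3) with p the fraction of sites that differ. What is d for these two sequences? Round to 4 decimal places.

0.4975

The sequences differ at positions 2 (G/C), 4 (C/T), 7 (G/A), 10 (C/A), 12 (G/C), 14 (T/G), 17 (T/G), 20 (G/A).
p = 8/22 = 0.363636.
d = −0.75 · ln(1 − (4/3)·0.363636) = −0.75 · ln(0.515152) = −0.75 · (-0.663293) = 0.4975.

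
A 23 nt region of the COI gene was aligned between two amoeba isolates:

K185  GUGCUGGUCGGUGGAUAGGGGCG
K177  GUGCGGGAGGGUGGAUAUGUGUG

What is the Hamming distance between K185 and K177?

Differing sites — 5:U/G; 8:U/A; 9:C/G; 18:G/U; 20:G/U; 22:C/U.
That gives 6 mismatches out of 23 aligned sites, so the Hamming distance is 6.

6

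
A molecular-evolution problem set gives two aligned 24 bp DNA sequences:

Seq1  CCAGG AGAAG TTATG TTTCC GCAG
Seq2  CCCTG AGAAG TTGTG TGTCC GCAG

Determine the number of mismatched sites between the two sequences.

4

The sequences differ at positions 3 (A/C), 4 (G/T), 13 (A/G), 17 (T/G).
That gives 4 mismatches out of 24 aligned sites, so the Hamming distance is 4.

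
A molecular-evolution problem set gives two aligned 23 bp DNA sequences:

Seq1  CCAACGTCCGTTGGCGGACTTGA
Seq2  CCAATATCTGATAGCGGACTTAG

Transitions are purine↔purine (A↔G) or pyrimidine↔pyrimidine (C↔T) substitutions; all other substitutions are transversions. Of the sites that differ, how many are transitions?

6

Mismatches occur at site 5 (C/T, transition), site 6 (G/A, transition), site 9 (C/T, transition), site 11 (T/A, transversion), site 13 (G/A, transition), site 22 (G/A, transition), site 23 (A/G, transition).
Of the 7 differences, 6 transitions and 1 transversion, so the answer is 6.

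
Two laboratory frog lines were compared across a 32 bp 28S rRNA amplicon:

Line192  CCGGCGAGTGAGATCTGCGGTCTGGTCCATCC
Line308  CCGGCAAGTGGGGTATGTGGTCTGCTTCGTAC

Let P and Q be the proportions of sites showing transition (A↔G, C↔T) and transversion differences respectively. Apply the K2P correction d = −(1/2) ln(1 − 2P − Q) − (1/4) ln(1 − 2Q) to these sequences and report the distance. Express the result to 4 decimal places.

The sequences differ at positions 6 (G/A, transition), 11 (A/G, transition), 13 (A/G, transition), 15 (C/A, transversion), 18 (C/T, transition), 25 (G/C, transversion), 27 (C/T, transition), 29 (A/G, transition), 31 (C/A, transversion).
Of the 9 differences, 6 transitions and 3 transversions over 32 sites: P = 6/32 = 0.187500, Q = 3/32 = 0.093750.
d = −0.5·ln(0.531250) − 0.25·ln(0.812500) = −0.5·(-0.632523) − 0.25·(-0.207639) = 0.3682.

0.3682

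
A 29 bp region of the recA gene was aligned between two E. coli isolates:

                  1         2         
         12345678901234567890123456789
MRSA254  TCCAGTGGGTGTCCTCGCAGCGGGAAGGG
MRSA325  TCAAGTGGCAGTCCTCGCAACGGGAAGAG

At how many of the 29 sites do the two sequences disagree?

5

Mismatches occur at site 3 (C→A), site 9 (G→C), site 10 (T→A), site 20 (G→A), site 28 (G→A).
That gives 5 mismatches out of 29 aligned sites, so the Hamming distance is 5.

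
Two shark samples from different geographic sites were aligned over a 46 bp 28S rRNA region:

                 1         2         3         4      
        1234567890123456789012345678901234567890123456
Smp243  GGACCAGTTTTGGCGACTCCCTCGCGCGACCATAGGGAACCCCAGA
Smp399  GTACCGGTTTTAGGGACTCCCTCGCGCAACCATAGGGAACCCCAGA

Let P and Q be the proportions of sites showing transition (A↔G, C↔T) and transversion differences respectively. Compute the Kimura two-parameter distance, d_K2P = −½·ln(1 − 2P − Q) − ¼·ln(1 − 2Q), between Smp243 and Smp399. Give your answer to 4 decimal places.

Mismatches occur at site 2 (G↔T, transversion), site 6 (A↔G, transition), site 12 (G↔A, transition), site 14 (C↔G, transversion), site 28 (G↔A, transition).
Of the 5 differences, 3 transitions and 2 transversions over 46 sites: P = 3/46 = 0.065217, Q = 2/46 = 0.043478.
d = −0.5·ln(0.826088) − 0.25·ln(0.913044) = −0.5·(-0.191054) − 0.25·(-0.090971) = 0.1183.

0.1183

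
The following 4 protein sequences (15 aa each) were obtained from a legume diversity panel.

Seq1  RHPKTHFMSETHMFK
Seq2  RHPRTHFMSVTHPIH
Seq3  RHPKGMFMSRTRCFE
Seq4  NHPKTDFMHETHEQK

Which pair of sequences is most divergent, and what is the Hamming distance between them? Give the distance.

Pairwise Hamming distances:
  Seq1 vs Seq2: 5
  Seq1 vs Seq3: 6
  Seq1 vs Seq4: 5
  Seq2 vs Seq3: 8
  Seq2 vs Seq4: 8
  Seq3 vs Seq4: 9
The largest is 9, between Seq3 and Seq4.

9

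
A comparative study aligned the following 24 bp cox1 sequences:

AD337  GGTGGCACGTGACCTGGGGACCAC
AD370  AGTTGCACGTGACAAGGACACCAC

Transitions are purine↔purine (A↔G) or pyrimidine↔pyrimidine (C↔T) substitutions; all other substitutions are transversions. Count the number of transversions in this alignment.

4

Differing sites — 1:G/A (Ti); 4:G/T (Tv); 14:C/A (Tv); 15:T/A (Tv); 18:G/A (Ti); 19:G/C (Tv).
Of the 6 differences, 2 transitions and 4 transversions, so the answer is 4.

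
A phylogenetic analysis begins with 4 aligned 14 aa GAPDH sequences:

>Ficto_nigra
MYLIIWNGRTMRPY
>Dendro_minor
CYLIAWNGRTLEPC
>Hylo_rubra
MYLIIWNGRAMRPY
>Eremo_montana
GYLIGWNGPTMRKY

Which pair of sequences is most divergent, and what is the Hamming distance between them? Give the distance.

Pairwise Hamming distances:
  Ficto_nigra vs Dendro_minor: 5
  Ficto_nigra vs Hylo_rubra: 1
  Ficto_nigra vs Eremo_montana: 4
  Dendro_minor vs Hylo_rubra: 6
  Dendro_minor vs Eremo_montana: 7
  Hylo_rubra vs Eremo_montana: 5
The largest is 7, between Dendro_minor and Eremo_montana.

7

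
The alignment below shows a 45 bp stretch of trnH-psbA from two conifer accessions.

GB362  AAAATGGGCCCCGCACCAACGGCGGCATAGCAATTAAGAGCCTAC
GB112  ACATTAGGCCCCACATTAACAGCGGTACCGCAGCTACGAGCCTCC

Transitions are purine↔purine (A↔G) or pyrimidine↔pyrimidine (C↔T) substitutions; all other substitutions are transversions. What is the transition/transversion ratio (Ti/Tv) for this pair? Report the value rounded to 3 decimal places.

1.800

Differing sites — 2:A/C (Tv); 4:A/T (Tv); 6:G/A (Ti); 13:G/A (Ti); 16:C/T (Ti); 17:C/T (Ti); 21:G/A (Ti); 26:C/T (Ti); 28:T/C (Ti); 29:A/C (Tv); 33:A/G (Ti); 34:T/C (Ti); 37:A/C (Tv); 44:A/C (Tv).
Of the 14 differences, 9 transitions and 5 transversions, so Ti/Tv = 9/5 = 1.800.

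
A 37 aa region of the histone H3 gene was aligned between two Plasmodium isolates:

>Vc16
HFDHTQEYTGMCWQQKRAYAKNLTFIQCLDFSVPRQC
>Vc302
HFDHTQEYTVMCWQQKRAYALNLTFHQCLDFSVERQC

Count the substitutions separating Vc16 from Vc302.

Differing sites — 10:G/V; 21:K/L; 26:I/H; 34:P/E.
That gives 4 mismatches out of 37 aligned sites, so the Hamming distance is 4.

4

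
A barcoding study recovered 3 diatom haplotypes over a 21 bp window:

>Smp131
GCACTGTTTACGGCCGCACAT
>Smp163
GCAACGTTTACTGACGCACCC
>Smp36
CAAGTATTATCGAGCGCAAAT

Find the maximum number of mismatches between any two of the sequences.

13

Pairwise Hamming distances:
  Smp131 vs Smp163: 6
  Smp131 vs Smp36: 9
  Smp163 vs Smp36: 13
The largest is 13, between Smp163 and Smp36.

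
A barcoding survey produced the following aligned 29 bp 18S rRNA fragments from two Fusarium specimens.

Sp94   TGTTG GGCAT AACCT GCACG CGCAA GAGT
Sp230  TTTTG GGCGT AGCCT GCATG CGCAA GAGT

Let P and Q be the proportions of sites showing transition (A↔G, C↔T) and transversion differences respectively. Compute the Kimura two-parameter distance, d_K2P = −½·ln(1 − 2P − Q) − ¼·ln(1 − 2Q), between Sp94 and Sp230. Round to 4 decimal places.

Differing sites — 2:G/T (Tv); 9:A/G (Ti); 12:A/G (Ti); 19:C/T (Ti).
Of the 4 differences, 3 transitions and 1 transversion over 29 sites: P = 3/29 = 0.103448, Q = 1/29 = 0.034483.
d = −0.5·ln(0.758621) − 0.25·ln(0.931034) = −0.5·(-0.276253) − 0.25·(-0.071459) = 0.1560.

0.1560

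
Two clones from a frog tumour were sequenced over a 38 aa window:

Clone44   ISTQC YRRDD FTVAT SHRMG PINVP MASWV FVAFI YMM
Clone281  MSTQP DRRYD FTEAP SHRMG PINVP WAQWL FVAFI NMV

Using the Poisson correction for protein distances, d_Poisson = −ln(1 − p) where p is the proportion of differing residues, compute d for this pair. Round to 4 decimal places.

Mismatches occur at site 1 (I/M), site 5 (C/P), site 6 (Y/D), site 9 (D/Y), site 13 (V/E), site 15 (T/P), site 26 (M/W), site 28 (S/Q), site 30 (V/L), site 36 (Y/N), site 38 (M/V).
p = 11/38 = 0.289474.
d = −ln(1 − 0.289474) = −ln(0.710526) = 0.3417.

0.3417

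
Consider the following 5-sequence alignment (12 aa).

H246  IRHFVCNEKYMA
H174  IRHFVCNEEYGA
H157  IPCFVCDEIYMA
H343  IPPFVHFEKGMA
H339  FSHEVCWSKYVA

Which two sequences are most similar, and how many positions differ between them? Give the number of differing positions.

Pairwise Hamming distances:
  H246 vs H174: 2
  H246 vs H157: 4
  H246 vs H343: 5
  H246 vs H339: 6
  H174 vs H157: 5
  H174 vs H343: 7
  H174 vs H339: 7
  H157 vs H343: 5
  H157 vs H339: 8
  H343 vs H339: 9
The smallest is 2, between H246 and H174.

2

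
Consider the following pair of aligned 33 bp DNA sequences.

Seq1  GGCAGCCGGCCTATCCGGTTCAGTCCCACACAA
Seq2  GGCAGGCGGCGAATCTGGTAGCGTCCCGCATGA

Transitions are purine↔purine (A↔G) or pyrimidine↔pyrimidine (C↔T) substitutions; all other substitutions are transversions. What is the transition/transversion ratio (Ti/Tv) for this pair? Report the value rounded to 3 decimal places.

0.667

Differing sites — 6:C/G (Tv); 11:C/G (Tv); 12:T/A (Tv); 16:C/T (Ti); 20:T/A (Tv); 21:C/G (Tv); 22:A/C (Tv); 28:A/G (Ti); 31:C/T (Ti); 32:A/G (Ti).
Of the 10 differences, 4 transitions and 6 transversions, so Ti/Tv = 4/6 = 0.667.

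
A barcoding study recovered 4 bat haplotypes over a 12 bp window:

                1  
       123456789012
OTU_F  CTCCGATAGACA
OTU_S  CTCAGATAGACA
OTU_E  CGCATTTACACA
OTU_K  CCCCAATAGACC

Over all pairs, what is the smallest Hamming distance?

1

Pairwise Hamming distances:
  OTU_F vs OTU_S: 1
  OTU_F vs OTU_E: 5
  OTU_F vs OTU_K: 3
  OTU_S vs OTU_E: 4
  OTU_S vs OTU_K: 4
  OTU_E vs OTU_K: 6
The smallest is 1, between OTU_F and OTU_S.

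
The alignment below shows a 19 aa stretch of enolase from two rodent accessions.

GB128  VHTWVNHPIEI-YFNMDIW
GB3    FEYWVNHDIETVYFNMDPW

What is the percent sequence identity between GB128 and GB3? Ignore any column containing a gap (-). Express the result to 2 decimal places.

Excluding the 1 gap column leaves 18 comparable sites.
Differing sites — 1:V/F; 2:H/E; 3:T/Y; 8:P/D; 11:I/T; 18:I/P.
12 of the 18 comparable sites match, so the percent identity is 12/18 × 100 = 66.67%.

66.67%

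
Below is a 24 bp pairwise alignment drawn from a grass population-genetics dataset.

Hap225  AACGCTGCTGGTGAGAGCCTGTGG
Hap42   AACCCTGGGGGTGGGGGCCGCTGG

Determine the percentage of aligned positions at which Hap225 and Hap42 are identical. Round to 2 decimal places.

70.83%

The sequences differ at positions 4 (G/C), 8 (C/G), 9 (T/G), 14 (A/G), 16 (A/G), 20 (T/G), 21 (G/C).
17 of the 24 sites match, so the percent identity is 17/24 × 100 = 70.83%.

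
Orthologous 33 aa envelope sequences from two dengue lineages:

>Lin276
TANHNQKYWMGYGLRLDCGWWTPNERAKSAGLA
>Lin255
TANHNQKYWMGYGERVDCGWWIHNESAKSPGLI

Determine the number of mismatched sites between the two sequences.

7

Differing sites — 14:L/E; 16:L/V; 22:T/I; 23:P/H; 26:R/S; 30:A/P; 33:A/I.
That gives 7 mismatches out of 33 aligned sites, so the Hamming distance is 7.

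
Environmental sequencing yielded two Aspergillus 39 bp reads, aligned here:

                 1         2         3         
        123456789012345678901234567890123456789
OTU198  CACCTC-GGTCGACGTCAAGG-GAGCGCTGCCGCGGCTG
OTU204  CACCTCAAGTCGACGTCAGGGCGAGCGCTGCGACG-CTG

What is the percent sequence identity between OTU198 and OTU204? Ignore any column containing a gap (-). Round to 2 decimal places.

Excluding the 3 gap columns leaves 36 comparable sites.
Mismatches occur at site 8 (G↔A), site 19 (A↔G), site 32 (C↔G), site 33 (G↔A).
32 of the 36 comparable sites match, so the percent identity is 32/36 × 100 = 88.89%.

88.89%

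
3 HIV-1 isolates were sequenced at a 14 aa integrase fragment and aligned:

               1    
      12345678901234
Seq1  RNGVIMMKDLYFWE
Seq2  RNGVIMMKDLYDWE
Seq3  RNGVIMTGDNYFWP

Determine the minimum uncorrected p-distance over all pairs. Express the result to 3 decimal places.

0.071

Pairwise Hamming distances:
  Seq1 vs Seq2: 1
  Seq1 vs Seq3: 4
  Seq2 vs Seq3: 5
The smallest is 1 mismatch, between Seq1 and Seq2; p = 1/14 = 0.071.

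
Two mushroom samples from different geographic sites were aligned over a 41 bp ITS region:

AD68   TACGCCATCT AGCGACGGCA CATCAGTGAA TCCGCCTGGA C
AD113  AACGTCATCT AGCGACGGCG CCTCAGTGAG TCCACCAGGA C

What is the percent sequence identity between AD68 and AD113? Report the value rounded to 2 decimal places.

82.93%

The sequences differ at positions 1 (T/A), 5 (C/T), 20 (A/G), 22 (A/C), 30 (A/G), 34 (G/A), 37 (T/A).
34 of the 41 sites match, so the percent identity is 34/41 × 100 = 82.93%.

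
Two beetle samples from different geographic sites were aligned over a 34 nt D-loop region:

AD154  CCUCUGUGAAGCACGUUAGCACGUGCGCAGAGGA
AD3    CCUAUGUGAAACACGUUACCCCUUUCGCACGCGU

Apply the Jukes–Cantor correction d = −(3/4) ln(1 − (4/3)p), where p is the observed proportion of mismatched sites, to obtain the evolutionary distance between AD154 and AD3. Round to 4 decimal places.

Mismatches occur at site 4 (C↔A), site 11 (G↔A), site 19 (G↔C), site 21 (A↔C), site 23 (G↔U), site 25 (G↔U), site 30 (G↔C), site 31 (A↔G), site 32 (G↔C), site 34 (A↔U).
p = 10/34 = 0.294118.
d = −0.75 · ln(1 − (4/3)·0.294118) = −0.75 · ln(0.607843) = −0.75 · (-0.497839) = 0.3734.

0.3734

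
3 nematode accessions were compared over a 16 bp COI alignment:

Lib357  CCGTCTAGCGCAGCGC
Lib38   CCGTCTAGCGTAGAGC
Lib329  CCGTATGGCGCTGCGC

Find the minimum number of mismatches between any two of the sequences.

Pairwise Hamming distances:
  Lib357 vs Lib38: 2
  Lib357 vs Lib329: 3
  Lib38 vs Lib329: 5
The smallest is 2, between Lib357 and Lib38.

2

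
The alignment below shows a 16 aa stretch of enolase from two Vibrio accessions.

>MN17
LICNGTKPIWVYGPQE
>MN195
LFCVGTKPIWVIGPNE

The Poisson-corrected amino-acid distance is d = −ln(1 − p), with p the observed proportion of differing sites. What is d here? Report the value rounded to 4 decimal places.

Differing sites — 2:I/F; 4:N/V; 12:Y/I; 15:Q/N.
p = 4/16 = 0.250000.
d = −ln(1 − 0.250000) = −ln(0.750000) = 0.2877.

0.2877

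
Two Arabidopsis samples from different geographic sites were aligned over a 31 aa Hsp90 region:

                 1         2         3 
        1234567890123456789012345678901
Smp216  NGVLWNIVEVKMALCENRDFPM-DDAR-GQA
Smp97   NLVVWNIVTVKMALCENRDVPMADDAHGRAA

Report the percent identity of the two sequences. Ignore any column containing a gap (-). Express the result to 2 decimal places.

Excluding the 2 gap columns leaves 29 comparable sites.
The sequences differ at positions 2 (G/L), 4 (L/V), 9 (E/T), 20 (F/V), 27 (R/H), 29 (G/R), 30 (Q/A).
22 of the 29 comparable sites match, so the percent identity is 22/29 × 100 = 75.86%.

75.86%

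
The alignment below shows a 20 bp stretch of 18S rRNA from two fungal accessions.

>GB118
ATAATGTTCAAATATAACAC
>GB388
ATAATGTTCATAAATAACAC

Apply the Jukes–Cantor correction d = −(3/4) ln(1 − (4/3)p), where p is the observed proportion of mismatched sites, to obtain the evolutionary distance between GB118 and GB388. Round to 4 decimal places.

Mismatches occur at site 11 (A→T), site 13 (T→A).
p = 2/20 = 0.100000.
d = −0.75 · ln(1 − (4/3)·0.100000) = −0.75 · ln(0.866667) = −0.75 · (-0.143100) = 0.1073.

0.1073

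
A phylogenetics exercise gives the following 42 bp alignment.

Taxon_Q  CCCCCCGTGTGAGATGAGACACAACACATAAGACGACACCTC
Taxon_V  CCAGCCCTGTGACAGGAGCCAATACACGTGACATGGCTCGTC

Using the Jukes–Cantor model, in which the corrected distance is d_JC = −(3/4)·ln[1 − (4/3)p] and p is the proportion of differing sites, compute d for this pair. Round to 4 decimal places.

0.4850

The sequences differ at positions 3 (C/A), 4 (C/G), 7 (G/C), 13 (G/C), 15 (T/G), 19 (A/C), 22 (C/A), 23 (A/T), 28 (A/G), 30 (A/G), 32 (G/C), 34 (C/T), 36 (A/G), 38 (A/T), 40 (C/G).
p = 15/42 = 0.357143.
d = −0.75 · ln(1 − (4/3)·0.357143) = −0.75 · ln(0.523809) = −0.75 · (-0.646628) = 0.4850.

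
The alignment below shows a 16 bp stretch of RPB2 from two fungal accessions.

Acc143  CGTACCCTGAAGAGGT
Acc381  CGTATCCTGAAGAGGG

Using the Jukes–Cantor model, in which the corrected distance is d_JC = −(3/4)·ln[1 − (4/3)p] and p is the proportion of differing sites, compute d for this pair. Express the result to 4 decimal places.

The sequences differ at positions 5 (C/T), 16 (T/G).
p = 2/16 = 0.125000.
d = −0.75 · ln(1 − (4/3)·0.125000) = −0.75 · ln(0.833333) = −0.75 · (-0.182322) = 0.1367.

0.1367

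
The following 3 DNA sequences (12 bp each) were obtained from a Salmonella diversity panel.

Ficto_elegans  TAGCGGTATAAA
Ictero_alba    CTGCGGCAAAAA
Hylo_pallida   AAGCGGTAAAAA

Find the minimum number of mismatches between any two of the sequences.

2

Pairwise Hamming distances:
  Ficto_elegans vs Ictero_alba: 4
  Ficto_elegans vs Hylo_pallida: 2
  Ictero_alba vs Hylo_pallida: 3
The smallest is 2, between Ficto_elegans and Hylo_pallida.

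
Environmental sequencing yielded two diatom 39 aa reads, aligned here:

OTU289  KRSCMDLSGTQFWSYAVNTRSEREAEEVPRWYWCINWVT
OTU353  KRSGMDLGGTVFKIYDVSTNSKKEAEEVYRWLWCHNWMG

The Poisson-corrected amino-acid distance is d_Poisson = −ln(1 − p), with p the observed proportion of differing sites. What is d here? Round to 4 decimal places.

0.4855

Mismatches occur at site 4 (C↔G), site 8 (S↔G), site 11 (Q↔V), site 13 (W↔K), site 14 (S↔I), site 16 (A↔D), site 18 (N↔S), site 20 (R↔N), site 22 (E↔K), site 23 (R↔K), site 29 (P↔Y), site 32 (Y↔L), site 35 (I↔H), site 38 (V↔M), site 39 (T↔G).
p = 15/39 = 0.384615.
d = −ln(1 − 0.384615) = −ln(0.615385) = 0.4855.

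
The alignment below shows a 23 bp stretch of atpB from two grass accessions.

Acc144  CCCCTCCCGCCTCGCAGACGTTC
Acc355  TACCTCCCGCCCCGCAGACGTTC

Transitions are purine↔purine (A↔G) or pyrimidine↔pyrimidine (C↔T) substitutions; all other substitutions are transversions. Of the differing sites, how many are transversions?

Mismatches occur at site 1 (C/T, transition), site 2 (C/A, transversion), site 12 (T/C, transition).
Of the 3 differences, 2 transitions and 1 transversion, so the answer is 1.

1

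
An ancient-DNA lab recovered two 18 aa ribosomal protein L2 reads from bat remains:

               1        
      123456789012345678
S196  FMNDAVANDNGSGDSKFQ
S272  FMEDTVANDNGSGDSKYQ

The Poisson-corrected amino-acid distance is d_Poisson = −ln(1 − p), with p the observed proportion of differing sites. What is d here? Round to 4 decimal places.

Mismatches occur at site 3 (N/E), site 5 (A/T), site 17 (F/Y).
p = 3/18 = 0.166667.
d = −ln(1 − 0.166667) = −ln(0.833333) = 0.1823.

0.1823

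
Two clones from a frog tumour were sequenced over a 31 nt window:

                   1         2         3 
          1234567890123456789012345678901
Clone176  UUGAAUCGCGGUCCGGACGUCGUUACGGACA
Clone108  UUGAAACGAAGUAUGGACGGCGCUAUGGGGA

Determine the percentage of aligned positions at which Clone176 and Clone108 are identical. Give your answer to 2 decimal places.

Differing sites — 6:U/A; 9:C/A; 10:G/A; 13:C/A; 14:C/U; 20:U/G; 23:U/C; 26:C/U; 29:A/G; 30:C/G.
21 of the 31 sites match, so the percent identity is 21/31 × 100 = 67.74%.

67.74%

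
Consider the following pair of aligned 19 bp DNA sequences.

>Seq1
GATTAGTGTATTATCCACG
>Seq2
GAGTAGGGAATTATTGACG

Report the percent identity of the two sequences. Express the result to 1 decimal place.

The sequences differ at positions 3 (T/G), 7 (T/G), 9 (T/A), 15 (C/T), 16 (C/G).
14 of the 19 sites match, so the percent identity is 14/19 × 100 = 73.7%.

73.7%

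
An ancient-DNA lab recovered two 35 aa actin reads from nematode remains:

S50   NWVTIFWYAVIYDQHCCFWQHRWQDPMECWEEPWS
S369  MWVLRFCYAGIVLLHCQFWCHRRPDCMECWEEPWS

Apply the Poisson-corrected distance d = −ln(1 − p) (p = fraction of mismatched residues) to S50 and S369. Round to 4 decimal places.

Differing sites — 1:N/M; 4:T/L; 5:I/R; 7:W/C; 10:V/G; 12:Y/V; 13:D/L; 14:Q/L; 17:C/Q; 20:Q/C; 23:W/R; 24:Q/P; 26:P/C.
p = 13/35 = 0.371429.
d = −ln(1 − 0.371429) = −ln(0.628571) = 0.4643.

0.4643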